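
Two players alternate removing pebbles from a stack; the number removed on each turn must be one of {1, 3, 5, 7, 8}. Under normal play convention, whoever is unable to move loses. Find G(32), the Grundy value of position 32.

0

n :  0  1  2  3  4  5  6  7  8  9 10 11 12 13 14 15 16 17 18 19 20 21 22 23 24 25 26 27 28 29 30 31 32
G :  0  1  0  1  0  1  0  1  2  3  2  3  2  3  2  0  1  0  1  0  1  0  1  2  3  2  3  2  3  2  0  1  0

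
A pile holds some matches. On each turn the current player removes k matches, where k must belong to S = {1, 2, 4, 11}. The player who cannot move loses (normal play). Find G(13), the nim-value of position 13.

1

n :  0  1  2  3  4  5  6  7  8  9 10 11 12 13
G :  0  1  2  0  1  2  0  1  2  0  1  2  0  1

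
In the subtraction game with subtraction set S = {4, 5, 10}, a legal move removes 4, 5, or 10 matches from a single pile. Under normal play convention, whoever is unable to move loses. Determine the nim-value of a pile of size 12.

3

G(0) = 0
G(1) = mex{} = 0
G(2) = mex{} = 0
G(3) = mex{} = 0
G(4) = mex{0} = 1
G(5) = mex{0,0} = 1
G(6) = mex{0,0} = 1
G(7) = mex{0,0} = 1
G(8) = mex{1,0} = 2
G(9) = mex{1,1} = 0
G(10) = mex{1,1,0} = 2
G(11) = mex{1,1,0} = 2
G(12) = mex{2,1,0} = 3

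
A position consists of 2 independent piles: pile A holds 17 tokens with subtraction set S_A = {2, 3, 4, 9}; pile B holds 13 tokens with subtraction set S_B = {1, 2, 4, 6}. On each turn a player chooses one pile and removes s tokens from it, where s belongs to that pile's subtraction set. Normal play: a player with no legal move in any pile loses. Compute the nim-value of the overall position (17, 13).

0

Pile A, S = {2, 3, 4, 9}:
G(0) = 0
G(1) = mex{} = 0
G(2) = mex{0} = 1
G(3) = mex{0,0} = 1
G(4) = mex{1,0,0} = 2
G(5) = mex{1,1,0} = 2
G(6) = mex{2,1,1} = 0
G(7) = mex{2,2,1} = 0
G(8) = mex{0,2,2} = 1
G(9) = mex{0,0,2,0} = 1
G(10) = mex{1,0,0,0} = 2
G(11) = mex{1,1,0,1} = 2
G(12) = mex{2,1,1,1} = 0
G(13) = mex{2,2,1,2} = 0
G(14) = mex{0,2,2,2} = 1
G(15) = mex{0,0,2,0} = 1
G(16) = mex{1,0,0,0} = 2
G(17) = mex{1,1,0,1} = 2
G_A(17) = 2.
Pile B, S = {1, 2, 4, 6}:
n :  0  1  2  3  4  5  6  7  8  9 10 11 12 13
G :  0  1  2  0  1  2  3  4  0  1  2  0  1  2
G_B(13) = 2.
Combined Grundy value = 2 ⊕ 2 = 0.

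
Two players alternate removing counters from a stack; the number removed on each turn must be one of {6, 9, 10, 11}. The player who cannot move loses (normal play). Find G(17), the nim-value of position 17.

0

G(0) = 0
G(1) = mex{} = 0
G(2) = mex{} = 0
G(3) = mex{} = 0
G(4) = mex{} = 0
G(5) = mex{} = 0
G(6) = mex{0} = 1
G(7) = mex{0} = 1
G(8) = mex{0} = 1
G(9) = mex{0,0} = 1
G(10) = mex{0,0,0} = 1
G(11) = mex{0,0,0,0} = 1
G(12) = mex{1,0,0,0} = 2
G(13) = mex{1,0,0,0} = 2
G(14) = mex{1,0,0,0} = 2
G(15) = mex{1,1,0,0} = 2
G(16) = mex{1,1,1,0} = 2
G(17) = mex{1,1,1,1} = 0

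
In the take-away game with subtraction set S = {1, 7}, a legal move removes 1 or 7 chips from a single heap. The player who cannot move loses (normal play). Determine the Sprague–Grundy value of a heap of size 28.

n :  0  1  2  3  4  5  6  7  8  9 10 11 12 13 14 15 16 17 18 19 20 21 22 23 24 25 26 27 28
G :  0  1  0  1  0  1  0  1  0  1  0  1  0  1  0  1  0  1  0  1  0  1  0  1  0  1  0  1  0

0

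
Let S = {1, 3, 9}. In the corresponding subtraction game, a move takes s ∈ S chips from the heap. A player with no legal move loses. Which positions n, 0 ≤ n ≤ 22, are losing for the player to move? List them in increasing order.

n :  0  1  2  3  4  5  6  7  8  9 10 11 12 13 14 15 16 17 18 19 20 21 22
G :  0  1  0  1  0  1  0  1  0  1  0  1  0  1  0  1  0  1  0  1  0  1  0
P-positions are exactly the n with G(n) = 0.

0, 2, 4, 6, 8, 10, 12, 14, 16, 18, 20, 22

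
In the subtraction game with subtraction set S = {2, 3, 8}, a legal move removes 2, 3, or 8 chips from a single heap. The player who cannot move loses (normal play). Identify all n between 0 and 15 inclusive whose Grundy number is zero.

0, 1, 5, 6, 10, 11, 15

n :  0  1  2  3  4  5  6  7  8  9 10 11 12 13 14 15
G :  0  0  1  1  2  0  0  1  1  2  0  0  1  1  2  0
P-positions are exactly the n with G(n) = 0.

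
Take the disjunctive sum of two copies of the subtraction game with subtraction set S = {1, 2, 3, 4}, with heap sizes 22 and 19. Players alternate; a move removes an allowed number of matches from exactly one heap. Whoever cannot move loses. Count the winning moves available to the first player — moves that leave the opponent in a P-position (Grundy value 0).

All heaps use S = {1, 2, 3, 4}:
G(0) = 0
G(1) = mex{0} = 1
G(2) = mex{1,0} = 2
G(3) = mex{2,1,0} = 3
G(4) = mex{3,2,1,0} = 4
G(5) = mex{4,3,2,1} = 0
G(6) = mex{0,4,3,2} = 1
G(7) = mex{1,0,4,3} = 2
G(8) = mex{2,1,0,4} = 3
G(9) = mex{3,2,1,0} = 4
G(10) = mex{4,3,2,1} = 0
G(11) = mex{0,4,3,2} = 1
G(12) = mex{1,0,4,3} = 2
G(13) = mex{2,1,0,4} = 3
G(14) = mex{3,2,1,0} = 4
G(15) = mex{4,3,2,1} = 0
G(16) = mex{0,4,3,2} = 1
G(17) = mex{1,0,4,3} = 2
G(18) = mex{2,1,0,4} = 3
G(19) = mex{3,2,1,0} = 4
G(20) = mex{4,3,2,1} = 0
G(21) = mex{0,4,3,2} = 1
G(22) = mex{1,0,4,3} = 2
Heap A: G(22) = 2.
Heap B: G(19) = 4.
Combined Grundy value = 2 ⊕ 4 = 6.
A winning move leaves total XOR = 0, i.e. changes one component's Grundy value g to g ⊕ X where X is the current total.
Heap A: need g' = 2⊕6 = 4. Options: 22−1→G=1, 22−2→G=0, 22−3→G=4, 22−4→G=3. Hits: 1.
Heap B: need g' = 4⊕6 = 2. Options: 19−1→G=3, 19−2→G=2, 19−3→G=1, 19−4→G=0. Hits: 1.

2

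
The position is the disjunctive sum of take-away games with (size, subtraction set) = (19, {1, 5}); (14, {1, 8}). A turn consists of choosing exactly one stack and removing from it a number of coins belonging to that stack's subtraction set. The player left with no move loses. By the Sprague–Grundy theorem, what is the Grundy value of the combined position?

0

Stack A, S = {1, 5}:
n :  0  1  2  3  4  5  6  7  8  9 10 11 12 13 14 15 16 17 18 19
G :  0  1  0  1  0  1  0  1  0  1  0  1  0  1  0  1  0  1  0  1
G_A(19) = 1.
Stack B, S = {1, 8}:
G(0) = 0
G(1) = mex{0} = 1
G(2) = mex{1} = 0
G(3) = mex{0} = 1
G(4) = mex{1} = 0
G(5) = mex{0} = 1
G(6) = mex{1} = 0
G(7) = mex{0} = 1
G(8) = mex{1,0} = 2
G(9) = mex{2,1} = 0
G(10) = mex{0,0} = 1
G(11) = mex{1,1} = 0
G(12) = mex{0,0} = 1
G(13) = mex{1,1} = 0
G(14) = mex{0,0} = 1
G_B(14) = 1.
Combined Grundy value = 1 ⊕ 1 = 0.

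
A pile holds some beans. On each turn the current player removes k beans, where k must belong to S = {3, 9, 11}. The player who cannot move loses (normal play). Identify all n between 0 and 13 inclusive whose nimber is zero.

G(0) = 0
G(1) = mex{} = 0
G(2) = mex{} = 0
G(3) = mex{0} = 1
G(4) = mex{0} = 1
G(5) = mex{0} = 1
G(6) = mex{1} = 0
G(7) = mex{1} = 0
G(8) = mex{1} = 0
G(9) = mex{0,0} = 1
G(10) = mex{0,0} = 1
G(11) = mex{0,0,0} = 1
G(12) = mex{1,1,0} = 2
G(13) = mex{1,1,0} = 2
P-positions are exactly the n with G(n) = 0.

0, 1, 2, 6, 7, 8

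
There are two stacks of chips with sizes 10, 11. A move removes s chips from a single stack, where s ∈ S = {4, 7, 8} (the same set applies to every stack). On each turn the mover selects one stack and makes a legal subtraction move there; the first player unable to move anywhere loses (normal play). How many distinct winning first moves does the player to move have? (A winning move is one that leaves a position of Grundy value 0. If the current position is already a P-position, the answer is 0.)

0

All stacks use S = {4, 7, 8}:
G(0) = 0
G(1) = mex{} = 0
G(2) = mex{} = 0
G(3) = mex{} = 0
G(4) = mex{0} = 1
G(5) = mex{0} = 1
G(6) = mex{0} = 1
G(7) = mex{0,0} = 1
G(8) = mex{1,0,0} = 2
G(9) = mex{1,0,0} = 2
G(10) = mex{1,0,0} = 2
G(11) = mex{1,1,0} = 2
Stack A: G(10) = 2.
Stack B: G(11) = 2.
Combined Grundy value = 2 ⊕ 2 = 0.
A winning move leaves total XOR = 0, i.e. changes one component's Grundy value g to g ⊕ X where X is the current total.
Stack A: target g' = 2⊕0 = 2, but every legal move changes the Grundy value (mex property), so 0 moves.
Stack B: target g' = 2⊕0 = 2, but every legal move changes the Grundy value (mex property), so 0 moves.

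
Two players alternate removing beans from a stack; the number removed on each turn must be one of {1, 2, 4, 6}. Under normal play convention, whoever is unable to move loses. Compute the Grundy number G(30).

n :  0  1  2  3  4  5  6  7  8  9 10 11 12 13 14 15 16 17 18 19 20 21 22 23 24 25 26 27 28 29 30
G :  0  1  2  0  1  2  3  4  0  1  2  0  1  2  3  4  0  1  2  0  1  2  3  4  0  1  2  0  1  2  3

3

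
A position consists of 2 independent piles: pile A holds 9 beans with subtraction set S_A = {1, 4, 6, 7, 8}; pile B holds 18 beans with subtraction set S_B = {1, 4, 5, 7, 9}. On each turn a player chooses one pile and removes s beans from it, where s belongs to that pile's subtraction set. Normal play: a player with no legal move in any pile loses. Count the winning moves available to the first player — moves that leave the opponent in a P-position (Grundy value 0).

3

Pile A, S = {1, 4, 6, 7, 8}:
G(0) = 0
G(1) = mex{0} = 1
G(2) = mex{1} = 0
G(3) = mex{0} = 1
G(4) = mex{1,0} = 2
G(5) = mex{2,1} = 0
G(6) = mex{0,0,0} = 1
G(7) = mex{1,1,1,0} = 2
G(8) = mex{2,2,0,1,0} = 3
G(9) = mex{3,0,1,0,1} = 2
G_A(9) = 2.
Pile B, S = {1, 4, 5, 7, 9}:
n :  0  1  2  3  4  5  6  7  8  9 10 11 12 13 14 15 16 17 18
G :  0  1  0  1  2  3  2  3  0  1  0  1  2  3  2  3  0  1  0
G_B(18) = 0.
Combined Grundy value = 2 ⊕ 0 = 2.
A winning move leaves total XOR = 0, i.e. changes one component's Grundy value g to g ⊕ X where X is the current total.
Pile A: need g' = 2⊕2 = 0. Options: 9−1→G=3, 9−4→G=0, 9−6→G=1, 9−7→G=0, 9−8→G=1. Hits: 2.
Pile B: need g' = 0⊕2 = 2. Options: 18−1→G=1, 18−4→G=2, 18−5→G=3, 18−7→G=1, 18−9→G=1. Hits: 1.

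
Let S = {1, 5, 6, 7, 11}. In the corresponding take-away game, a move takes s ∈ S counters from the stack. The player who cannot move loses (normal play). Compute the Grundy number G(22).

2

n :  0  1  2  3  4  5  6  7  8  9 10 11 12 13 14 15 16 17 18 19 20 21 22
G :  0  1  0  1  0  1  2  3  2  3  2  3  0  1  0  1  0  1  2  3  2  3  2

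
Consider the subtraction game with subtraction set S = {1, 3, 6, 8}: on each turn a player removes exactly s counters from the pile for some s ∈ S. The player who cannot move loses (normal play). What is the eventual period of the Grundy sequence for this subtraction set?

G(0) = 0
G(1) = mex{0} = 1
G(2) = mex{1} = 0
G(3) = mex{0,0} = 1
G(4) = mex{1,1} = 0
G(5) = mex{0,0} = 1
G(6) = mex{1,1,0} = 2
G(7) = mex{2,0,1} = 3
G(8) = mex{3,1,0,0} = 2
G(9) = mex{2,2,1,1} = 0
G(10) = mex{0,3,0,0} = 1
G(11) = mex{1,2,1,1} = 0
G(12) = mex{0,0,2,0} = 1
G(13) = mex{1,1,3,1} = 0
G(14) = mex{0,0,2,2} = 1
G(15) = mex{1,1,0,3} = 2
G(16) = mex{2,0,1,2} = 3
G(17) = mex{3,1,0,0} = 2
G(18) = mex{2,2,1,1} = 0
G(19) = mex{0,3,0,0} = 1
G(n+9) = G(n) holds for n = 0,…,7 (a full window of length max(S) = 8), so the sequence is purely periodic with period 9.

9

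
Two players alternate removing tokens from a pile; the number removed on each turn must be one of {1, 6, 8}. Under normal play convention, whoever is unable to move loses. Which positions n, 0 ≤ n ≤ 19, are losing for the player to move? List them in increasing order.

G(0) = 0
G(1) = mex{0} = 1
G(2) = mex{1} = 0
G(3) = mex{0} = 1
G(4) = mex{1} = 0
G(5) = mex{0} = 1
G(6) = mex{1,0} = 2
G(7) = mex{2,1} = 0
G(8) = mex{0,0,0} = 1
G(9) = mex{1,1,1} = 0
G(10) = mex{0,0,0} = 1
G(11) = mex{1,1,1} = 0
G(12) = mex{0,2,0} = 1
G(13) = mex{1,0,1} = 2
G(14) = mex{2,1,2} = 0
G(15) = mex{0,0,0} = 1
G(16) = mex{1,1,1} = 0
G(17) = mex{0,0,0} = 1
G(18) = mex{1,1,1} = 0
G(19) = mex{0,2,0} = 1
P-positions are exactly the n with G(n) = 0.

0, 2, 4, 7, 9, 11, 14, 16, 18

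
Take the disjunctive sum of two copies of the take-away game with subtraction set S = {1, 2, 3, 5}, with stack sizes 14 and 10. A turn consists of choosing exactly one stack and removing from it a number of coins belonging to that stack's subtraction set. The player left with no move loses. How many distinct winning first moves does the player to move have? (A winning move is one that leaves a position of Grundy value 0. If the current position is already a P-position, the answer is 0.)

All stacks use S = {1, 2, 3, 5}:
G(0) = 0
G(1) = mex{0} = 1
G(2) = mex{1,0} = 2
G(3) = mex{2,1,0} = 3
G(4) = mex{3,2,1} = 0
G(5) = mex{0,3,2,0} = 1
G(6) = mex{1,0,3,1} = 2
G(7) = mex{2,1,0,2} = 3
G(8) = mex{3,2,1,3} = 0
G(9) = mex{0,3,2,0} = 1
G(10) = mex{1,0,3,1} = 2
G(11) = mex{2,1,0,2} = 3
G(12) = mex{3,2,1,3} = 0
G(13) = mex{0,3,2,0} = 1
G(14) = mex{1,0,3,1} = 2
Stack A: G(14) = 2.
Stack B: G(10) = 2.
Combined Grundy value = 2 ⊕ 2 = 0.
A winning move leaves total XOR = 0, i.e. changes one component's Grundy value g to g ⊕ X where X is the current total.
Stack A: target g' = 2⊕0 = 2, but every legal move changes the Grundy value (mex property), so 0 moves.
Stack B: target g' = 2⊕0 = 2, but every legal move changes the Grundy value (mex property), so 0 moves.

0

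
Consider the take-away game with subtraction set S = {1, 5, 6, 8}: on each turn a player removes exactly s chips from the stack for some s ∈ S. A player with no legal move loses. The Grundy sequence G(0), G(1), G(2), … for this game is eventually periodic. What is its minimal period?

11

G(0) = 0
G(1) = mex{0} = 1
G(2) = mex{1} = 0
G(3) = mex{0} = 1
G(4) = mex{1} = 0
G(5) = mex{0,0} = 1
G(6) = mex{1,1,0} = 2
G(7) = mex{2,0,1} = 3
G(8) = mex{3,1,0,0} = 2
G(9) = mex{2,0,1,1} = 3
G(10) = mex{3,1,0,0} = 2
G(11) = mex{2,2,1,1} = 0
G(12) = mex{0,3,2,0} = 1
G(13) = mex{1,2,3,1} = 0
G(14) = mex{0,3,2,2} = 1
G(15) = mex{1,2,3,3} = 0
G(16) = mex{0,0,2,2} = 1
G(17) = mex{1,1,0,3} = 2
G(18) = mex{2,0,1,2} = 3
G(19) = mex{3,1,0,0} = 2
G(20) = mex{2,0,1,1} = 3
G(21) = mex{3,1,0,0} = 2
G(22) = mex{2,2,1,1} = 0
G(23) = mex{0,3,2,0} = 1
G(n+11) = G(n) holds for n = 0,…,7 (a full window of length max(S) = 8), so the sequence is purely periodic with period 11.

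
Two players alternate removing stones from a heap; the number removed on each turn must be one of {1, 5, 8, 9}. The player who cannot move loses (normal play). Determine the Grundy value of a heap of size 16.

G(0) = 0
G(1) = mex{0} = 1
G(2) = mex{1} = 0
G(3) = mex{0} = 1
G(4) = mex{1} = 0
G(5) = mex{0,0} = 1
G(6) = mex{1,1} = 0
G(7) = mex{0,0} = 1
G(8) = mex{1,1,0} = 2
G(9) = mex{2,0,1,0} = 3
G(10) = mex{3,1,0,1} = 2
G(11) = mex{2,0,1,0} = 3
G(12) = mex{3,1,0,1} = 2
G(13) = mex{2,2,1,0} = 3
G(14) = mex{3,3,0,1} = 2
G(15) = mex{2,2,1,0} = 3
G(16) = mex{3,3,2,1} = 0

0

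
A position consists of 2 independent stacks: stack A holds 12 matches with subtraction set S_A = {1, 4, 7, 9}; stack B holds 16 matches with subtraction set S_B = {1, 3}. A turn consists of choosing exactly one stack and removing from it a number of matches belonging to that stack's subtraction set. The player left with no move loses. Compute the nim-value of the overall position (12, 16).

Stack A, S = {1, 4, 7, 9}:
n :  0  1  2  3  4  5  6  7  8  9 10 11 12
G :  0  1  0  1  2  0  1  2  0  1  0  1  2
G_A(12) = 2.
Stack B, S = {1, 3}:
n :  0  1  2  3  4  5  6  7  8  9 10 11 12 13 14 15 16
G :  0  1  0  1  0  1  0  1  0  1  0  1  0  1  0  1  0
G_B(16) = 0.
Combined Grundy value = 2 ⊕ 0 = 2.

2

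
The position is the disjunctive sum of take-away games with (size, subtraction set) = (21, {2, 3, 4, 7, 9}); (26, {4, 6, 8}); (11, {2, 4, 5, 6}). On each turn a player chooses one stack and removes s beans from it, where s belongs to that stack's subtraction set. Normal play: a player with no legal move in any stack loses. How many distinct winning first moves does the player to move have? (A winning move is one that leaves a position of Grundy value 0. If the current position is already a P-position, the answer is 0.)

3

Stack A, S = {2, 3, 4, 7, 9}:
n :  0  1  2  3  4  5  6  7  8  9 10 11 12 13 14 15 16 17 18 19 20 21
G :  0  0  1  1  2  2  0  3  1  4  2  0  0  1  1  2  2  0  3  1  4  2
G_A(21) = 2.
Stack B, S = {4, 6, 8}:
G(0) = 0
G(1) = mex{} = 0
G(2) = mex{} = 0
G(3) = mex{} = 0
G(4) = mex{0} = 1
G(5) = mex{0} = 1
G(6) = mex{0,0} = 1
G(7) = mex{0,0} = 1
G(8) = mex{1,0,0} = 2
G(9) = mex{1,0,0} = 2
G(10) = mex{1,1,0} = 2
G(11) = mex{1,1,0} = 2
G(12) = mex{2,1,1} = 0
G(13) = mex{2,1,1} = 0
G(14) = mex{2,2,1} = 0
G(15) = mex{2,2,1} = 0
G(16) = mex{0,2,2} = 1
G(17) = mex{0,2,2} = 1
G(18) = mex{0,0,2} = 1
G(19) = mex{0,0,2} = 1
G(20) = mex{1,0,0} = 2
G(21) = mex{1,0,0} = 2
G(22) = mex{1,1,0} = 2
G(23) = mex{1,1,0} = 2
G(24) = mex{2,1,1} = 0
G(25) = mex{2,1,1} = 0
G(26) = mex{2,2,1} = 0
G_B(26) = 0.
Stack C, S = {2, 4, 5, 6}:
n :  0  1  2  3  4  5  6  7  8  9 10 11
G :  0  0  1  1  2  2  3  3  0  0  1  1
G_C(11) = 1.
Combined Grundy value = 2 ⊕ 0 ⊕ 1 = 3.
A winning move leaves total XOR = 0, i.e. changes one component's Grundy value g to g ⊕ X where X is the current total.
Stack A: need g' = 2⊕3 = 1. Options: 21−2→G=1, 21−3→G=3, 21−4→G=0, 21−7→G=1, 21−9→G=0. Hits: 2.
Stack B: need g' = 0⊕3 = 3. Options: 26−4→G=2, 26−6→G=2, 26−8→G=1. Hits: 0.
Stack C: need g' = 1⊕3 = 2. Options: 11−2→G=0, 11−4→G=3, 11−5→G=3, 11−6→G=2. Hits: 1.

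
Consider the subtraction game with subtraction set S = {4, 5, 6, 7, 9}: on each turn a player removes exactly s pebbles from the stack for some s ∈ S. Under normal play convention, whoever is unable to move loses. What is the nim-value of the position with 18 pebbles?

n :  0  1  2  3  4  5  6  7  8  9 10 11 12 13 14 15 16 17 18
G :  0  0  0  0  1  1  1  1  2  2  2  2  3  0  0  0  0  1  1

1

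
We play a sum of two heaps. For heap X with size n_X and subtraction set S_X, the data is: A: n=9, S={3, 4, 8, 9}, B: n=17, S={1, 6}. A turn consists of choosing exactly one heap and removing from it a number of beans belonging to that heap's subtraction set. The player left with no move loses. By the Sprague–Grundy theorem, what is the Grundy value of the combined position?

2

Heap A, S = {3, 4, 8, 9}:
n : 0 1 2 3 4 5 6 7 8 9
G : 0 0 0 1 1 1 2 0 2 3
G_A(9) = 3.
Heap B, S = {1, 6}:
n :  0  1  2  3  4  5  6  7  8  9 10 11 12 13 14 15 16 17
G :  0  1  0  1  0  1  2  0  1  0  1  0  1  2  0  1  0  1
G_B(17) = 1.
Combined Grundy value = 3 ⊕ 1 = 2.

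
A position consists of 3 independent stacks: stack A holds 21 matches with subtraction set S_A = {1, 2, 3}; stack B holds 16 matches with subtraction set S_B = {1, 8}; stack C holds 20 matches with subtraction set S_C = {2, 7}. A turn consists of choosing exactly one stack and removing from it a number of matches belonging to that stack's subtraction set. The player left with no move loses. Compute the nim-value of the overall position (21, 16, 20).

1

Stack A, S = {1, 2, 3}:
G(0) = 0
G(1) = mex{0} = 1
G(2) = mex{1,0} = 2
G(3) = mex{2,1,0} = 3
G(4) = mex{3,2,1} = 0
G(5) = mex{0,3,2} = 1
G(6) = mex{1,0,3} = 2
G(7) = mex{2,1,0} = 3
G(8) = mex{3,2,1} = 0
G(9) = mex{0,3,2} = 1
G(10) = mex{1,0,3} = 2
G(11) = mex{2,1,0} = 3
G(12) = mex{3,2,1} = 0
G(13) = mex{0,3,2} = 1
G(14) = mex{1,0,3} = 2
G(15) = mex{2,1,0} = 3
G(16) = mex{3,2,1} = 0
G(17) = mex{0,3,2} = 1
G(18) = mex{1,0,3} = 2
G(19) = mex{2,1,0} = 3
G(20) = mex{3,2,1} = 0
G(21) = mex{0,3,2} = 1
G_A(21) = 1.
Stack B, S = {1, 8}:
G(0) = 0
G(1) = mex{0} = 1
G(2) = mex{1} = 0
G(3) = mex{0} = 1
G(4) = mex{1} = 0
G(5) = mex{0} = 1
G(6) = mex{1} = 0
G(7) = mex{0} = 1
G(8) = mex{1,0} = 2
G(9) = mex{2,1} = 0
G(10) = mex{0,0} = 1
G(11) = mex{1,1} = 0
G(12) = mex{0,0} = 1
G(13) = mex{1,1} = 0
G(14) = mex{0,0} = 1
G(15) = mex{1,1} = 0
G(16) = mex{0,2} = 1
G_B(16) = 1.
Stack C, S = {2, 7}:
n :  0  1  2  3  4  5  6  7  8  9 10 11 12 13 14 15 16 17 18 19 20
G :  0  0  1  1  0  0  1  1  2  0  0  1  1  0  0  1  1  2  0  0  1
G_C(20) = 1.
Combined Grundy value = 1 ⊕ 1 ⊕ 1 = 1.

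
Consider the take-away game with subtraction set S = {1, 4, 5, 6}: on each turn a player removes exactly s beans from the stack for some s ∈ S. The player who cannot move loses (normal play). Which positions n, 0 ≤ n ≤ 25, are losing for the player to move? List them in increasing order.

G(0) = 0
G(1) = mex{0} = 1
G(2) = mex{1} = 0
G(3) = mex{0} = 1
G(4) = mex{1,0} = 2
G(5) = mex{2,1,0} = 3
G(6) = mex{3,0,1,0} = 2
G(7) = mex{2,1,0,1} = 3
G(8) = mex{3,2,1,0} = 4
G(9) = mex{4,3,2,1} = 0
G(10) = mex{0,2,3,2} = 1
G(11) = mex{1,3,2,3} = 0
G(12) = mex{0,4,3,2} = 1
G(13) = mex{1,0,4,3} = 2
G(14) = mex{2,1,0,4} = 3
G(15) = mex{3,0,1,0} = 2
G(16) = mex{2,1,0,1} = 3
G(17) = mex{3,2,1,0} = 4
G(18) = mex{4,3,2,1} = 0
G(19) = mex{0,2,3,2} = 1
G(20) = mex{1,3,2,3} = 0
G(21) = mex{0,4,3,2} = 1
G(22) = mex{1,0,4,3} = 2
G(23) = mex{2,1,0,4} = 3
G(24) = mex{3,0,1,0} = 2
G(25) = mex{2,1,0,1} = 3
P-positions are exactly the n with G(n) = 0.

0, 2, 9, 11, 18, 20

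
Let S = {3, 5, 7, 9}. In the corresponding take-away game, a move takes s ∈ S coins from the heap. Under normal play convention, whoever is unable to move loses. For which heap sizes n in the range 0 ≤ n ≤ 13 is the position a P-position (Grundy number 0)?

G(0) = 0
G(1) = mex{} = 0
G(2) = mex{} = 0
G(3) = mex{0} = 1
G(4) = mex{0} = 1
G(5) = mex{0,0} = 1
G(6) = mex{1,0} = 2
G(7) = mex{1,0,0} = 2
G(8) = mex{1,1,0} = 2
G(9) = mex{2,1,0,0} = 3
G(10) = mex{2,1,1,0} = 3
G(11) = mex{2,2,1,0} = 3
G(12) = mex{3,2,1,1} = 0
G(13) = mex{3,2,2,1} = 0
P-positions are exactly the n with G(n) = 0.

0, 1, 2, 12, 13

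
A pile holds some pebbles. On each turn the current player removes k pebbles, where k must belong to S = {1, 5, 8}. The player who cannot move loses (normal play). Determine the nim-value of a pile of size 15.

n :  0  1  2  3  4  5  6  7  8  9 10 11 12 13 14 15
G :  0  1  0  1  0  1  0  1  2  3  2  3  2  0  1  0

0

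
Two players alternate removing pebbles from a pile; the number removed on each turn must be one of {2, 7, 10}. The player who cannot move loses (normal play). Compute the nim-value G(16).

n :  0  1  2  3  4  5  6  7  8  9 10 11 12 13 14 15 16
G :  0  0  1  1  0  0  1  1  2  0  3  1  2  0  3  1  2

2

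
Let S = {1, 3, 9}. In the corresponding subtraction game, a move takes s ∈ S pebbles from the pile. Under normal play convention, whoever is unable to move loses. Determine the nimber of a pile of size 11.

n :  0  1  2  3  4  5  6  7  8  9 10 11
G :  0  1  0  1  0  1  0  1  0  1  0  1

1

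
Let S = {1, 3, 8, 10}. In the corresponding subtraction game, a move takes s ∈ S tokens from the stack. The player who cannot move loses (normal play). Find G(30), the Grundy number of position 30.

2

G(0) = 0
G(1) = mex{0} = 1
G(2) = mex{1} = 0
G(3) = mex{0,0} = 1
G(4) = mex{1,1} = 0
G(5) = mex{0,0} = 1
G(6) = mex{1,1} = 0
G(7) = mex{0,0} = 1
G(8) = mex{1,1,0} = 2
G(9) = mex{2,0,1} = 3
G(10) = mex{3,1,0,0} = 2
G(11) = mex{2,2,1,1} = 0
G(12) = mex{0,3,0,0} = 1
G(13) = mex{1,2,1,1} = 0
G(14) = mex{0,0,0,0} = 1
G(15) = mex{1,1,1,1} = 0
G(16) = mex{0,0,2,0} = 1
G(17) = mex{1,1,3,1} = 0
G(18) = mex{0,0,2,2} = 1
G(19) = mex{1,1,0,3} = 2
G(20) = mex{2,0,1,2} = 3
G(21) = mex{3,1,0,0} = 2
G(22) = mex{2,2,1,1} = 0
G(23) = mex{0,3,0,0} = 1
G(24) = mex{1,2,1,1} = 0
G(25) = mex{0,0,0,0} = 1
G(26) = mex{1,1,1,1} = 0
G(27) = mex{0,0,2,0} = 1
G(28) = mex{1,1,3,1} = 0
G(29) = mex{0,0,2,2} = 1
G(30) = mex{1,1,0,3} = 2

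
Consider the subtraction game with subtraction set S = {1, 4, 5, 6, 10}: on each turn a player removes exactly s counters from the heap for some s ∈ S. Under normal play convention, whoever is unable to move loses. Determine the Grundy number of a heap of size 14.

3

G(0) = 0
G(1) = mex{0} = 1
G(2) = mex{1} = 0
G(3) = mex{0} = 1
G(4) = mex{1,0} = 2
G(5) = mex{2,1,0} = 3
G(6) = mex{3,0,1,0} = 2
G(7) = mex{2,1,0,1} = 3
G(8) = mex{3,2,1,0} = 4
G(9) = mex{4,3,2,1} = 0
G(10) = mex{0,2,3,2,0} = 1
G(11) = mex{1,3,2,3,1} = 0
G(12) = mex{0,4,3,2,0} = 1
G(13) = mex{1,0,4,3,1} = 2
G(14) = mex{2,1,0,4,2} = 3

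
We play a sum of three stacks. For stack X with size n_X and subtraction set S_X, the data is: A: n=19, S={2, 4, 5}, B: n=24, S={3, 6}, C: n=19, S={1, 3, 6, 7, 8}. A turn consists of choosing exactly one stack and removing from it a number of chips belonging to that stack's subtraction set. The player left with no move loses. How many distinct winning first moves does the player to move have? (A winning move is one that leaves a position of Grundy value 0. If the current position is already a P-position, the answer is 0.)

Stack A, S = {2, 4, 5}:
n :  0  1  2  3  4  5  6  7  8  9 10 11 12 13 14 15 16 17 18 19
G :  0  0  1  1  2  2  3  0  0  1  1  2  2  3  0  0  1  1  2  2
G_A(19) = 2.
Stack B, S = {3, 6}:
n :  0  1  2  3  4  5  6  7  8  9 10 11 12 13 14 15 16 17 18 19 20 21 22 23 24
G :  0  0  0  1  1  1  2  2  2  0  0  0  1  1  1  2  2  2  0  0  0  1  1  1  2
G_B(24) = 2.
Stack C, S = {1, 3, 6, 7, 8}:
G(0) = 0
G(1) = mex{0} = 1
G(2) = mex{1} = 0
G(3) = mex{0,0} = 1
G(4) = mex{1,1} = 0
G(5) = mex{0,0} = 1
G(6) = mex{1,1,0} = 2
G(7) = mex{2,0,1,0} = 3
G(8) = mex{3,1,0,1,0} = 2
G(9) = mex{2,2,1,0,1} = 3
G(10) = mex{3,3,0,1,0} = 2
G(11) = mex{2,2,1,0,1} = 3
G(12) = mex{3,3,2,1,0} = 4
G(13) = mex{4,2,3,2,1} = 0
G(14) = mex{0,3,2,3,2} = 1
G(15) = mex{1,4,3,2,3} = 0
G(16) = mex{0,0,2,3,2} = 1
G(17) = mex{1,1,3,2,3} = 0
G(18) = mex{0,0,4,3,2} = 1
G(19) = mex{1,1,0,4,3} = 2
G_C(19) = 2.
Combined Grundy value = 2 ⊕ 2 ⊕ 2 = 2.
A winning move leaves total XOR = 0, i.e. changes one component's Grundy value g to g ⊕ X where X is the current total.
Stack A: need g' = 2⊕2 = 0. Options: 19−2→G=1, 19−4→G=0, 19−5→G=0. Hits: 2.
Stack B: need g' = 2⊕2 = 0. Options: 24−3→G=1, 24−6→G=0. Hits: 1.
Stack C: need g' = 2⊕2 = 0. Options: 19−1→G=1, 19−3→G=1, 19−6→G=0, 19−7→G=4, 19−8→G=3. Hits: 1.

4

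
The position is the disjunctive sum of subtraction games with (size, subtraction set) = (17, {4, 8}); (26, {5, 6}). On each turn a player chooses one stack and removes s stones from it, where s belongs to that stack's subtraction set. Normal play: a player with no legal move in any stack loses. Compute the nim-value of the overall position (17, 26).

Stack A, S = {4, 8}:
n :  0  1  2  3  4  5  6  7  8  9 10 11 12 13 14 15 16 17
G :  0  0  0  0  1  1  1  1  2  2  2  2  0  0  0  0  1  1
G_A(17) = 1.
Stack B, S = {5, 6}:
n :  0  1  2  3  4  5  6  7  8  9 10 11 12 13 14 15 16 17 18 19 20 21 22 23 24 25 26
G :  0  0  0  0  0  1  1  1  1  1  2  0  0  0  0  0  1  1  1  1  1  2  0  0  0  0  0
G_B(26) = 0.
Combined Grundy value = 1 ⊕ 0 = 1.

1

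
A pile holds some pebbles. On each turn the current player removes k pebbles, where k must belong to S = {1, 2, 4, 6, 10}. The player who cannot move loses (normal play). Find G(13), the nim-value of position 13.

n :  0  1  2  3  4  5  6  7  8  9 10 11 12 13
G :  0  1  2  0  1  2  3  4  0  1  2  0  1  2

2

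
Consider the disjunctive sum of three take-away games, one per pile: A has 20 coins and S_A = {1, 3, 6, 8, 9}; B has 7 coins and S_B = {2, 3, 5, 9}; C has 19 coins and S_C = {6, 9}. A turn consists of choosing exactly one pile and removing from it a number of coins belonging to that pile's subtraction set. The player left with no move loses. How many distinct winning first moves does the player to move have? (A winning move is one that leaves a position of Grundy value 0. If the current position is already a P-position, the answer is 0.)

Pile A, S = {1, 3, 6, 8, 9}:
G(0) = 0
G(1) = mex{0} = 1
G(2) = mex{1} = 0
G(3) = mex{0,0} = 1
G(4) = mex{1,1} = 0
G(5) = mex{0,0} = 1
G(6) = mex{1,1,0} = 2
G(7) = mex{2,0,1} = 3
G(8) = mex{3,1,0,0} = 2
G(9) = mex{2,2,1,1,0} = 3
G(10) = mex{3,3,0,0,1} = 2
G(11) = mex{2,2,1,1,0} = 3
G(12) = mex{3,3,2,0,1} = 4
G(13) = mex{4,2,3,1,0} = 5
G(14) = mex{5,3,2,2,1} = 0
G(15) = mex{0,4,3,3,2} = 1
G(16) = mex{1,5,2,2,3} = 0
G(17) = mex{0,0,3,3,2} = 1
G(18) = mex{1,1,4,2,3} = 0
G(19) = mex{0,0,5,3,2} = 1
G(20) = mex{1,1,0,4,3} = 2
G_A(20) = 2.
Pile B, S = {2, 3, 5, 9}:
n : 0 1 2 3 4 5 6 7
G : 0 0 1 1 2 2 3 0
G_B(7) = 0.
Pile C, S = {6, 9}:
n :  0  1  2  3  4  5  6  7  8  9 10 11 12 13 14 15 16 17 18 19
G :  0  0  0  0  0  0  1  1  1  1  1  1  2  2  2  0  0  0  0  0
G_C(19) = 0.
Combined Grundy value = 2 ⊕ 0 ⊕ 0 = 2.
A winning move leaves total XOR = 0, i.e. changes one component's Grundy value g to g ⊕ X where X is the current total.
Pile A: need g' = 2⊕2 = 0. Options: 20−1→G=1, 20−3→G=1, 20−6→G=0, 20−8→G=4, 20−9→G=3. Hits: 1.
Pile B: need g' = 0⊕2 = 2. Options: 7−2→G=2, 7−3→G=2, 7−5→G=1. Hits: 2.
Pile C: need g' = 0⊕2 = 2. Options: 19−6→G=2, 19−9→G=1. Hits: 1.

4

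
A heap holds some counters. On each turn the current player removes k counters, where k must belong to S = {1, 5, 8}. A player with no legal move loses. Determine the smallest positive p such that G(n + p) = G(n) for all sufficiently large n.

n :  0  1  2  3  4  5  6  7  8  9 10 11 12 13 14 15 16 17 18 19 20 21 22 23 24 25 26 27
G :  0  1  0  1  0  1  0  1  2  3  2  3  2  0  1  0  1  0  1  0  1  2  3  2  3  2  0  1
G(n+13) = G(n) holds for n = 0,…,7 (a full window of length max(S) = 8), so the sequence is purely periodic with period 13.

13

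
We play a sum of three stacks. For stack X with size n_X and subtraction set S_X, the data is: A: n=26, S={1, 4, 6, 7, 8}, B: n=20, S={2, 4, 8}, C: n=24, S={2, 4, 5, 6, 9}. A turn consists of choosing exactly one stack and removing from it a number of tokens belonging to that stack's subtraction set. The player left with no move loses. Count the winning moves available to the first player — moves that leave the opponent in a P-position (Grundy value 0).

1

Stack A, S = {1, 4, 6, 7, 8}:
n :  0  1  2  3  4  5  6  7  8  9 10 11 12 13 14 15 16 17 18 19 20 21 22 23 24 25 26
G :  0  1  0  1  2  0  1  2  3  2  3  4  5  3  0  1  0  1  2  0  1  2  3  2  3  4  5
G_A(26) = 5.
Stack B, S = {2, 4, 8}:
n :  0  1  2  3  4  5  6  7  8  9 10 11 12 13 14 15 16 17 18 19 20
G :  0  0  1  1  2  2  0  0  1  1  2  2  0  0  1  1  2  2  0  0  1
G_B(20) = 1.
Stack C, S = {2, 4, 5, 6, 9}:
n :  0  1  2  3  4  5  6  7  8  9 10 11 12 13 14 15 16 17 18 19 20 21 22 23 24
G :  0  0  1  1  2  2  3  3  0  4  1  0  2  1  3  2  4  3  0  0  1  1  2  2  3
G_C(24) = 3.
Combined Grundy value = 5 ⊕ 1 ⊕ 3 = 7.
A winning move leaves total XOR = 0, i.e. changes one component's Grundy value g to g ⊕ X where X is the current total.
Stack A: need g' = 5⊕7 = 2. Options: 26−1→G=4, 26−4→G=3, 26−6→G=1, 26−7→G=0, 26−8→G=2. Hits: 1.
Stack B: need g' = 1⊕7 = 6. Options: 20−2→G=0, 20−4→G=2, 20−8→G=0. Hits: 0.
Stack C: need g' = 3⊕7 = 4. Options: 24−2→G=2, 24−4→G=1, 24−5→G=0, 24−6→G=0, 24−9→G=2. Hits: 0.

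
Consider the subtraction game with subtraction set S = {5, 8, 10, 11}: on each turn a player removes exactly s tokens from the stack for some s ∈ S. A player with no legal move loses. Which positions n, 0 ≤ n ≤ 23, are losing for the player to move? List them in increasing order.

0, 1, 2, 3, 4, 16, 17, 18, 19, 20

G(0) = 0
G(1) = mex{} = 0
G(2) = mex{} = 0
G(3) = mex{} = 0
G(4) = mex{} = 0
G(5) = mex{0} = 1
G(6) = mex{0} = 1
G(7) = mex{0} = 1
G(8) = mex{0,0} = 1
G(9) = mex{0,0} = 1
G(10) = mex{1,0,0} = 2
G(11) = mex{1,0,0,0} = 2
G(12) = mex{1,0,0,0} = 2
G(13) = mex{1,1,0,0} = 2
G(14) = mex{1,1,0,0} = 2
G(15) = mex{2,1,1,0} = 3
G(16) = mex{2,1,1,1} = 0
G(17) = mex{2,1,1,1} = 0
G(18) = mex{2,2,1,1} = 0
G(19) = mex{2,2,1,1} = 0
G(20) = mex{3,2,2,1} = 0
G(21) = mex{0,2,2,2} = 1
G(22) = mex{0,2,2,2} = 1
G(23) = mex{0,3,2,2} = 1
P-positions are exactly the n with G(n) = 0.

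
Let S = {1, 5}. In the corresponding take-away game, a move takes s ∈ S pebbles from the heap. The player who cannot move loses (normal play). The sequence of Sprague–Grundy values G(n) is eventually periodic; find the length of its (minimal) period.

G(0) = 0
G(1) = mex{0} = 1
G(2) = mex{1} = 0
G(3) = mex{0} = 1
G(4) = mex{1} = 0
G(5) = mex{0,0} = 1
G(6) = mex{1,1} = 0
G(7) = mex{0,0} = 1
G(8) = mex{1,1} = 0
G(9) = mex{0,0} = 1
G(10) = mex{1,1} = 0
G(11) = mex{0,0} = 1
G(12) = mex{1,1} = 0
G(13) = mex{0,0} = 1
G(14) = mex{1,1} = 0
G(n+2) = G(n) holds for n = 0,…,4 (a full window of length max(S) = 5), so the sequence is purely periodic with period 2.

2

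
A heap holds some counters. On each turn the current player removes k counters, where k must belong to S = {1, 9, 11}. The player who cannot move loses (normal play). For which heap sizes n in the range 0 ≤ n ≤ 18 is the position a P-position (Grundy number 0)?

0, 2, 4, 6, 8, 10, 12, 14, 16, 18

G(0) = 0
G(1) = mex{0} = 1
G(2) = mex{1} = 0
G(3) = mex{0} = 1
G(4) = mex{1} = 0
G(5) = mex{0} = 1
G(6) = mex{1} = 0
G(7) = mex{0} = 1
G(8) = mex{1} = 0
G(9) = mex{0,0} = 1
G(10) = mex{1,1} = 0
G(11) = mex{0,0,0} = 1
G(12) = mex{1,1,1} = 0
G(13) = mex{0,0,0} = 1
G(14) = mex{1,1,1} = 0
G(15) = mex{0,0,0} = 1
G(16) = mex{1,1,1} = 0
G(17) = mex{0,0,0} = 1
G(18) = mex{1,1,1} = 0
P-positions are exactly the n with G(n) = 0.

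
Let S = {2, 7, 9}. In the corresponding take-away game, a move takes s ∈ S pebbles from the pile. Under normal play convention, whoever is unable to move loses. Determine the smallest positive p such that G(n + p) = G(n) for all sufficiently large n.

15

n :  0  1  2  3  4  5  6  7  8  9 10 11 12 13 14 15 16 17 18 19 20 21 22 23 24 25 26 27 28 29 30 31
G :  0  0  1  1  0  0  1  1  2  2  3  3  2  2  3  0  0  1  1  0  0  1  1  2  2  3  3  2  2  3  0  0
G(n+15) = G(n) holds for n = 0,…,8 (a full window of length max(S) = 9), so the sequence is purely periodic with period 15.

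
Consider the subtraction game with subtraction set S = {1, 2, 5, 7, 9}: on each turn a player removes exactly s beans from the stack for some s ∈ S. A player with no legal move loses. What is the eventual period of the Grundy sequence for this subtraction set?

G(0) = 0
G(1) = mex{0} = 1
G(2) = mex{1,0} = 2
G(3) = mex{2,1} = 0
G(4) = mex{0,2} = 1
G(5) = mex{1,0,0} = 2
G(6) = mex{2,1,1} = 0
G(7) = mex{0,2,2,0} = 1
G(8) = mex{1,0,0,1} = 2
G(9) = mex{2,1,1,2,0} = 3
G(10) = mex{3,2,2,0,1} = 4
G(11) = mex{4,3,0,1,2} = 5
G(12) = mex{5,4,1,2,0} = 3
G(13) = mex{3,5,2,0,1} = 4
G(14) = mex{4,3,3,1,2} = 0
G(15) = mex{0,4,4,2,0} = 1
G(16) = mex{1,0,5,3,1} = 2
G(17) = mex{2,1,3,4,2} = 0
G(18) = mex{0,2,4,5,3} = 1
G(19) = mex{1,0,0,3,4} = 2
G(20) = mex{2,1,1,4,5} = 0
G(21) = mex{0,2,2,0,3} = 1
G(22) = mex{1,0,0,1,4} = 2
G(23) = mex{2,1,1,2,0} = 3
G(24) = mex{3,2,2,0,1} = 4
G(25) = mex{4,3,0,1,2} = 5
G(26) = mex{5,4,1,2,0} = 3
G(27) = mex{3,5,2,0,1} = 4
G(28) = mex{4,3,3,1,2} = 0
G(29) = mex{0,4,4,2,0} = 1
G(n+14) = G(n) holds for n = 0,…,8 (a full window of length max(S) = 9), so the sequence is purely periodic with period 14.

14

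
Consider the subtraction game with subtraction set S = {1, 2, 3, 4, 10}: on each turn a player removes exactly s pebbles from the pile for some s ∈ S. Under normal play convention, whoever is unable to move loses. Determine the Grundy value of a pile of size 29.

2

n :  0  1  2  3  4  5  6  7  8  9 10 11 12 13 14 15 16 17 18 19 20 21 22 23 24 25 26 27 28 29
G :  0  1  2  3  4  0  1  2  3  4  5  0  1  2  3  4  0  1  2  3  4  5  0  1  2  3  4  0  1  2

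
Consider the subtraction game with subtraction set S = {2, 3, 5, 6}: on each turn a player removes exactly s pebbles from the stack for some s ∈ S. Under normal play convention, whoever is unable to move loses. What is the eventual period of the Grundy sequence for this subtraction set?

n :  0  1  2  3  4  5  6  7  8  9 10 11 12 13 14 15 16 17
G :  0  0  1  1  2  2  3  3  0  0  1  1  2  2  3  3  0  0
G(n+8) = G(n) holds for n = 0,…,5 (a full window of length max(S) = 6), so the sequence is purely periodic with period 8.

8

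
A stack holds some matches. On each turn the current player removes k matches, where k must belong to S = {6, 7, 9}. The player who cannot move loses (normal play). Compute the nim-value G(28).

n :  0  1  2  3  4  5  6  7  8  9 10 11 12 13 14 15 16 17 18 19 20 21 22 23 24 25 26 27 28
G :  0  0  0  0  0  0  1  1  1  1  1  1  2  2  2  0  0  0  0  0  0  1  1  1  1  1  1  2  2

2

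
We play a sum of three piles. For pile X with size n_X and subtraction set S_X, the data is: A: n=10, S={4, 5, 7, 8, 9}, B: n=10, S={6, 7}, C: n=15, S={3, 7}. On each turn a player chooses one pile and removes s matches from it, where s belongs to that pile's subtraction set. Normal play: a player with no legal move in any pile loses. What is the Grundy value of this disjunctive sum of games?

2

Pile A, S = {4, 5, 7, 8, 9}:
G(0) = 0
G(1) = mex{} = 0
G(2) = mex{} = 0
G(3) = mex{} = 0
G(4) = mex{0} = 1
G(5) = mex{0,0} = 1
G(6) = mex{0,0} = 1
G(7) = mex{0,0,0} = 1
G(8) = mex{1,0,0,0} = 2
G(9) = mex{1,1,0,0,0} = 2
G(10) = mex{1,1,0,0,0} = 2
G_A(10) = 2.
Pile B, S = {6, 7}:
G(0) = 0
G(1) = mex{} = 0
G(2) = mex{} = 0
G(3) = mex{} = 0
G(4) = mex{} = 0
G(5) = mex{} = 0
G(6) = mex{0} = 1
G(7) = mex{0,0} = 1
G(8) = mex{0,0} = 1
G(9) = mex{0,0} = 1
G(10) = mex{0,0} = 1
G_B(10) = 1.
Pile C, S = {3, 7}:
G(0) = 0
G(1) = mex{} = 0
G(2) = mex{} = 0
G(3) = mex{0} = 1
G(4) = mex{0} = 1
G(5) = mex{0} = 1
G(6) = mex{1} = 0
G(7) = mex{1,0} = 2
G(8) = mex{1,0} = 2
G(9) = mex{0,0} = 1
G(10) = mex{2,1} = 0
G(11) = mex{2,1} = 0
G(12) = mex{1,1} = 0
G(13) = mex{0,0} = 1
G(14) = mex{0,2} = 1
G(15) = mex{0,2} = 1
G_C(15) = 1.
Combined Grundy value = 2 ⊕ 1 ⊕ 1 = 2.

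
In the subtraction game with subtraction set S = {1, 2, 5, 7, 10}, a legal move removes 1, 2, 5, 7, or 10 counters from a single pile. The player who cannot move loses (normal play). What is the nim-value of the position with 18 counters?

0

n :  0  1  2  3  4  5  6  7  8  9 10 11 12 13 14 15 16 17 18
G :  0  1  2  0  1  2  0  1  2  0  1  2  0  1  2  0  1  2  0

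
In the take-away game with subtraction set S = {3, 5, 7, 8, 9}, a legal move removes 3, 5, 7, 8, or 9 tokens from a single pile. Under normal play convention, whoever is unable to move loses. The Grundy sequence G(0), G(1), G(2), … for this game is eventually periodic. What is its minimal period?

n :  0  1  2  3  4  5  6  7  8  9 10 11 12 13 14 15 16 17 18 19 20 21 22 23 24 25
G :  0  0  0  1  1  1  2  2  2  3  3  3  0  0  0  1  1  1  2  2  2  3  3  3  0  0
G(n+12) = G(n) holds for n = 0,…,8 (a full window of length max(S) = 9), so the sequence is purely periodic with period 12.

12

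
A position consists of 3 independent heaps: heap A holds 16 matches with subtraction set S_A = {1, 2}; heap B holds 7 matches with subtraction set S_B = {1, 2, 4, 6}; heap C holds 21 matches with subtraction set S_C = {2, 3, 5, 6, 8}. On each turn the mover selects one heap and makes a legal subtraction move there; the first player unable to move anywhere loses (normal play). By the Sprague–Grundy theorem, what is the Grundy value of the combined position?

Heap A, S = {1, 2}:
n :  0  1  2  3  4  5  6  7  8  9 10 11 12 13 14 15 16
G :  0  1  2  0  1  2  0  1  2  0  1  2  0  1  2  0  1
G_A(16) = 1.
Heap B, S = {1, 2, 4, 6}:
G(0) = 0
G(1) = mex{0} = 1
G(2) = mex{1,0} = 2
G(3) = mex{2,1} = 0
G(4) = mex{0,2,0} = 1
G(5) = mex{1,0,1} = 2
G(6) = mex{2,1,2,0} = 3
G(7) = mex{3,2,0,1} = 4
G_B(7) = 4.
Heap C, S = {2, 3, 5, 6, 8}:
G(0) = 0
G(1) = mex{} = 0
G(2) = mex{0} = 1
G(3) = mex{0,0} = 1
G(4) = mex{1,0} = 2
G(5) = mex{1,1,0} = 2
G(6) = mex{2,1,0,0} = 3
G(7) = mex{2,2,1,0} = 3
G(8) = mex{3,2,1,1,0} = 4
G(9) = mex{3,3,2,1,0} = 4
G(10) = mex{4,3,2,2,1} = 0
G(11) = mex{4,4,3,2,1} = 0
G(12) = mex{0,4,3,3,2} = 1
G(13) = mex{0,0,4,3,2} = 1
G(14) = mex{1,0,4,4,3} = 2
G(15) = mex{1,1,0,4,3} = 2
G(16) = mex{2,1,0,0,4} = 3
G(17) = mex{2,2,1,0,4} = 3
G(18) = mex{3,2,1,1,0} = 4
G(19) = mex{3,3,2,1,0} = 4
G(20) = mex{4,3,2,2,1} = 0
G(21) = mex{4,4,3,2,1} = 0
G_C(21) = 0.
Combined Grundy value = 1 ⊕ 4 ⊕ 0 = 5.

5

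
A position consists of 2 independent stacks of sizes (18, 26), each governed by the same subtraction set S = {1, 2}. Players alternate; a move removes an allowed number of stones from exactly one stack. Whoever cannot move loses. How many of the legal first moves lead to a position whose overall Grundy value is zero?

All stacks use S = {1, 2}:
G(0) = 0
G(1) = mex{0} = 1
G(2) = mex{1,0} = 2
G(3) = mex{2,1} = 0
G(4) = mex{0,2} = 1
G(5) = mex{1,0} = 2
G(6) = mex{2,1} = 0
G(7) = mex{0,2} = 1
G(8) = mex{1,0} = 2
G(9) = mex{2,1} = 0
G(10) = mex{0,2} = 1
G(11) = mex{1,0} = 2
G(12) = mex{2,1} = 0
G(13) = mex{0,2} = 1
G(14) = mex{1,0} = 2
G(15) = mex{2,1} = 0
G(16) = mex{0,2} = 1
G(17) = mex{1,0} = 2
G(18) = mex{2,1} = 0
G(19) = mex{0,2} = 1
G(20) = mex{1,0} = 2
G(21) = mex{2,1} = 0
G(22) = mex{0,2} = 1
G(23) = mex{1,0} = 2
G(24) = mex{2,1} = 0
G(25) = mex{0,2} = 1
G(26) = mex{1,0} = 2
Stack A: G(18) = 0.
Stack B: G(26) = 2.
Combined Grundy value = 0 ⊕ 2 = 2.
A winning move leaves total XOR = 0, i.e. changes one component's Grundy value g to g ⊕ X where X is the current total.
Stack A: need g' = 0⊕2 = 2. Options: 18−1→G=2, 18−2→G=1. Hits: 1.
Stack B: need g' = 2⊕2 = 0. Options: 26−1→G=1, 26−2→G=0. Hits: 1.

2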